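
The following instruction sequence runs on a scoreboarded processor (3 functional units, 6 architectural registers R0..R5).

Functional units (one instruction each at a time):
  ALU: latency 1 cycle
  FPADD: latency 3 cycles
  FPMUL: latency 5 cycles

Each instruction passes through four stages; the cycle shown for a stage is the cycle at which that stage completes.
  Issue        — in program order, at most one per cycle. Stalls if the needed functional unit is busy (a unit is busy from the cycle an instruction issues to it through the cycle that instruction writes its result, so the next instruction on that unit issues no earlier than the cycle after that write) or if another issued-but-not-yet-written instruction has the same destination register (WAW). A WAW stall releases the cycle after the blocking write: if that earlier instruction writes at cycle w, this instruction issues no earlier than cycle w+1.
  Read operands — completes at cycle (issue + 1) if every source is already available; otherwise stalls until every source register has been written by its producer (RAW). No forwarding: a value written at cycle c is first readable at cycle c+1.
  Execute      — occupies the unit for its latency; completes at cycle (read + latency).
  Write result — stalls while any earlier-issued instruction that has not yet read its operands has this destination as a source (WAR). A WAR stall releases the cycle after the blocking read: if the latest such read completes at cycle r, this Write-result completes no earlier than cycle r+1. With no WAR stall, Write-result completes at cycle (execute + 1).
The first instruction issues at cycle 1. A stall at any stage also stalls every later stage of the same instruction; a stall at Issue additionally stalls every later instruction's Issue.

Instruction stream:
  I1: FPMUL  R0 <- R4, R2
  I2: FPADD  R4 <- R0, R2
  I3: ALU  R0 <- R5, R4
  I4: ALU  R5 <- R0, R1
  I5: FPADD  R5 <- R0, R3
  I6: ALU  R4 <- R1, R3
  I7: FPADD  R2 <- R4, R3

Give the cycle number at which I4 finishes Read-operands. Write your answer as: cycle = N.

[I1] 1/2/7/8
[I2] 2/9/12/13  (RAW R0: wait I1 write@8)
[I3] 9/14/15/16  (WAW R0: wait I1 write@8; RAW R4: wait I2 write@13)
[I4] 17/18/19/20  (struct: ALU busy until I3 writes@16)
[I5] 21/22/25/26  (WAW R5: wait I4 write@20)
[I6] 22/23/24/25
[I7] 27/28/31/32  (struct: FPADD busy until I5 writes@26)

cycle = 18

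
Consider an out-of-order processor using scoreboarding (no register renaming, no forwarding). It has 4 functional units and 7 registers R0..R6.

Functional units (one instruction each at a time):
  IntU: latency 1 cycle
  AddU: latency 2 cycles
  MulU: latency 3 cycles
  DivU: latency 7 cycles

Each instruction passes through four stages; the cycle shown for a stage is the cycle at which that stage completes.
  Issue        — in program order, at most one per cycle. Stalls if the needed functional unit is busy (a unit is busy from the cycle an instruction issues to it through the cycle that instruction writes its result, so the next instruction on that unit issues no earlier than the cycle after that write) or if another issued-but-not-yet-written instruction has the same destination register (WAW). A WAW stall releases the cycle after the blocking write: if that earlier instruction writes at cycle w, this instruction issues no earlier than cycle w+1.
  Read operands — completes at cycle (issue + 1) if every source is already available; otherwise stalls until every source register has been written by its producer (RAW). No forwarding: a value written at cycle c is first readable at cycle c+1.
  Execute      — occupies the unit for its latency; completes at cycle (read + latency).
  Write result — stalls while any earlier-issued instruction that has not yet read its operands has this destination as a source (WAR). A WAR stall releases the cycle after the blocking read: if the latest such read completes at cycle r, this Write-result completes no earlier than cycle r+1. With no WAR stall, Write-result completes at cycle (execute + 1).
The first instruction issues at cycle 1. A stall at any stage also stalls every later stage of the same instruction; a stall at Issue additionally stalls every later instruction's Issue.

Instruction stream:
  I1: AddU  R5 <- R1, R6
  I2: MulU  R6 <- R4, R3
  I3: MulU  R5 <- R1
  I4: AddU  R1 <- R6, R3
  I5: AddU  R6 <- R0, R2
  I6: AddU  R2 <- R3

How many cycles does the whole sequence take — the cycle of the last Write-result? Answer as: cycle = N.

  I1 | 1 | 2 | 4 | 5
  I2 | 2 | 3 | 6 | 7
  I3 | 8 | 9 | 12 | 13   struct: MulU busy until I2 writes@7
  I4 | 9 | 10 | 12 | 13
  I5 | 14 | 15 | 17 | 18   struct: AddU busy until I4 writes@13
  I6 | 19 | 20 | 22 | 23   struct: AddU busy until I5 writes@18

cycle = 23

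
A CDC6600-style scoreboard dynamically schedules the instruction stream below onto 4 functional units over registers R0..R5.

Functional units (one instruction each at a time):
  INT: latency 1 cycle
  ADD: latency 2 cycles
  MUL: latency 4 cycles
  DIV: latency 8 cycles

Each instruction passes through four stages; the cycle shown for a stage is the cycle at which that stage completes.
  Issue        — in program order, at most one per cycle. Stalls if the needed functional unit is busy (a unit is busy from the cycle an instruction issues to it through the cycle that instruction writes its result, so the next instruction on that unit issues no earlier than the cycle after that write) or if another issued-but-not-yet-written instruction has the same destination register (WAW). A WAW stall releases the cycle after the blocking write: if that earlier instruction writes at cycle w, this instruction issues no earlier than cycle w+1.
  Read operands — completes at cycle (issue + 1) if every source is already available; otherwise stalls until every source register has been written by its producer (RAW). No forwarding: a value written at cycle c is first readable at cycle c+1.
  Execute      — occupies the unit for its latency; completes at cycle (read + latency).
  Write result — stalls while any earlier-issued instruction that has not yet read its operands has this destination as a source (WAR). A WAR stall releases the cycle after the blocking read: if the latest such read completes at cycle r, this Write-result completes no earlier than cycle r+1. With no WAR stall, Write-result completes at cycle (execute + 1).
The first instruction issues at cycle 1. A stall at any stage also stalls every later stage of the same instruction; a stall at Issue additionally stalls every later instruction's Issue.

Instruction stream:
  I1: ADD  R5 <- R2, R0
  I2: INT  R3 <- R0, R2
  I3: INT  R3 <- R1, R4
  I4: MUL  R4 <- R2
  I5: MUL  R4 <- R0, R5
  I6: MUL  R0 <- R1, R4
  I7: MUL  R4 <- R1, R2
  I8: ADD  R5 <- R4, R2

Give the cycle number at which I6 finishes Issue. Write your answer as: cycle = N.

cycle = 21

t=1  I1 issues→ADD
t=2  I1 reads · I2 issues→INT
t=3  I2 reads
t=4  I1 exec-done · I2 exec-done
t=5  I1 writes R5 · I2 writes R3
t=6  I3 issues→INT
t=7  I3 reads · I4 issues→MUL
t=8  I3 exec-done · I4 reads
t=9  I3 writes R3
t=12  I4 exec-done
t=13  I4 writes R4
t=14  I5 issues→MUL
t=15  I5 reads
t=19  I5 exec-done
t=20  I5 writes R4
t=21  I6 issues→MUL
t=22  I6 reads
t=26  I6 exec-done
t=27  I6 writes R0
t=28  I7 issues→MUL
t=29  I7 reads · I8 issues→ADD
t=33  I7 exec-done
t=34  I7 writes R4
t=35  I8 reads
t=37  I8 exec-done
t=38  I8 writes R5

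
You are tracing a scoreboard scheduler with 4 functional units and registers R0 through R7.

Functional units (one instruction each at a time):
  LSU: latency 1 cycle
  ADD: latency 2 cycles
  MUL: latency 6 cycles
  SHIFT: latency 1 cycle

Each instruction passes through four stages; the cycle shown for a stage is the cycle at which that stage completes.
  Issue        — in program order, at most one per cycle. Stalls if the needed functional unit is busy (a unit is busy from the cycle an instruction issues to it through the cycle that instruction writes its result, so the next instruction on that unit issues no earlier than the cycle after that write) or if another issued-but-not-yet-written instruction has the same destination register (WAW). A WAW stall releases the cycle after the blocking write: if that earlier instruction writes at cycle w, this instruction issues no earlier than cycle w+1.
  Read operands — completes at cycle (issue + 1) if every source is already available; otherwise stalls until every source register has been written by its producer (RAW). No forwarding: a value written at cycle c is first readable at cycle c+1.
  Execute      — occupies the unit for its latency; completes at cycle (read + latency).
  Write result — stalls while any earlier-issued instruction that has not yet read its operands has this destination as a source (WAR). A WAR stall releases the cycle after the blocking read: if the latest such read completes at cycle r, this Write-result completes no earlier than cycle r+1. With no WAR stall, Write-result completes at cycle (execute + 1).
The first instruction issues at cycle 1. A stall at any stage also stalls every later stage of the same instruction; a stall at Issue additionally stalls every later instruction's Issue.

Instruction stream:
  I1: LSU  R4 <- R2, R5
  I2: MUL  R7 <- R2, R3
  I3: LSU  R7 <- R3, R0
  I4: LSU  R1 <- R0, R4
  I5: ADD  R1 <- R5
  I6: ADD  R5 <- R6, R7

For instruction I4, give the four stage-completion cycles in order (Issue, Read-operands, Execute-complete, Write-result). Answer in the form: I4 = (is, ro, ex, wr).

I4 = (15, 16, 17, 18)

t=1  issue I1 (LSU)
t=2  I1 read-ops; issue I2 (MUL)
t=3  I1 finished on LSU; I2 read-ops
t=4  I1→R4
t=9  I2 finished on MUL
t=10  I2→R7
t=11  issue I3 (LSU)
t=12  I3 read-ops
t=13  I3 finished on LSU
t=14  I3→R7
t=15  issue I4 (LSU)
t=16  I4 read-ops
t=17  I4 finished on LSU
t=18  I4→R1
t=19  issue I5 (ADD)
t=20  I5 read-ops
t=22  I5 finished on ADD
t=23  I5→R1
t=24  issue I6 (ADD)
t=25  I6 read-ops
t=27  I6 finished on ADD
t=28  I6→R5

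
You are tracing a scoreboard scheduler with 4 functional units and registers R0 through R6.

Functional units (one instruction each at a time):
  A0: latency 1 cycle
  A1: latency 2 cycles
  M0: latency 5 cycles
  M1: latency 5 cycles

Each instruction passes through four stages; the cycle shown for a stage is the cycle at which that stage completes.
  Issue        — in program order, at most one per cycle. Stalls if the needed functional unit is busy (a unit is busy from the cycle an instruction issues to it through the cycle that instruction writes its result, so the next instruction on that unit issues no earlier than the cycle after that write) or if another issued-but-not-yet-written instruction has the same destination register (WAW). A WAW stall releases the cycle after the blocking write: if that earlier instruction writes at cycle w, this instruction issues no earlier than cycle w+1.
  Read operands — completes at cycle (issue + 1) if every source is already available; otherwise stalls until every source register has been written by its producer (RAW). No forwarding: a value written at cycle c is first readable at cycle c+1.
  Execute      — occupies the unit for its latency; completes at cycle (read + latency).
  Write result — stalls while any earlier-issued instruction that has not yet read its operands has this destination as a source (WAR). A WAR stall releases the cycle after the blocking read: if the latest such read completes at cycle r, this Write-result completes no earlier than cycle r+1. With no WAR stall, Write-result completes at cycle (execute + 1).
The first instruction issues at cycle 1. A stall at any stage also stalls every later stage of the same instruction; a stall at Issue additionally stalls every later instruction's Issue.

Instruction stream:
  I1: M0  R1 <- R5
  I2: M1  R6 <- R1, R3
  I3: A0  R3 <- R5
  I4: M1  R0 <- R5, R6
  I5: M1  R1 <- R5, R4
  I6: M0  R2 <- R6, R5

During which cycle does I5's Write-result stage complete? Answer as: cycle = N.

cycle = 31

c1: issue I1 (M0)
c2: I1 read-ops · issue I2 (M1)
c3: issue I3 (A0)
c4: I3 read-ops
c5: I3 finished on A0
c7: I1 finished on M0
c8: I1→R1
c9: I2 read-ops
c10: I3→R3
c14: I2 finished on M1
c15: I2→R6
c16: issue I4 (M1)
c17: I4 read-ops
c22: I4 finished on M1
c23: I4→R0
c24: issue I5 (M1)
c25: I5 read-ops · issue I6 (M0)
c26: I6 read-ops
c30: I5 finished on M1
c31: I5→R1 · I6 finished on M0
c32: I6→R2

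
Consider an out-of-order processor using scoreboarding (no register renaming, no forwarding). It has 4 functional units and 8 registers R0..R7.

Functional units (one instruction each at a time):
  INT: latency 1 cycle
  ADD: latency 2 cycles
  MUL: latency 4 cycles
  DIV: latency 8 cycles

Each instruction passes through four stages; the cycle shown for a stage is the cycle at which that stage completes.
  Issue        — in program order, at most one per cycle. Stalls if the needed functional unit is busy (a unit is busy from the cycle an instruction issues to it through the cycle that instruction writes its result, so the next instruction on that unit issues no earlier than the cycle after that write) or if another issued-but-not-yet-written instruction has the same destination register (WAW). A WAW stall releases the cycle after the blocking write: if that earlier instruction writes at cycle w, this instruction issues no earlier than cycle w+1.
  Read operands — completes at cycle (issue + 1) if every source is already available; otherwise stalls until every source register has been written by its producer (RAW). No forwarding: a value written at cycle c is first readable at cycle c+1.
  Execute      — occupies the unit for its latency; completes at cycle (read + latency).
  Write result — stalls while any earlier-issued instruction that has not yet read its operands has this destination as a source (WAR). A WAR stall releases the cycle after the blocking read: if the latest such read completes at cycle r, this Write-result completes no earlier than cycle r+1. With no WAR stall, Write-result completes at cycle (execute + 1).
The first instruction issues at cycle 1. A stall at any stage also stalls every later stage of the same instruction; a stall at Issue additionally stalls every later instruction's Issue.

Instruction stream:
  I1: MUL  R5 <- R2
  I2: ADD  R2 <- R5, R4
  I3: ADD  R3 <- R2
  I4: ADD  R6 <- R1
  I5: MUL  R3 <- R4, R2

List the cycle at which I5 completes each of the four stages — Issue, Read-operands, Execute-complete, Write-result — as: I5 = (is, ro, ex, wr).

I5 = (18, 19, 23, 24)

[I1] 1/2/6/7
[I2] 2/8/10/11  (RAW R5: wait I1 write@7)
[I3] 12/13/15/16  (struct: ADD busy until I2 writes@11)
[I4] 17/18/20/21  (struct: ADD busy until I3 writes@16)
[I5] 18/19/23/24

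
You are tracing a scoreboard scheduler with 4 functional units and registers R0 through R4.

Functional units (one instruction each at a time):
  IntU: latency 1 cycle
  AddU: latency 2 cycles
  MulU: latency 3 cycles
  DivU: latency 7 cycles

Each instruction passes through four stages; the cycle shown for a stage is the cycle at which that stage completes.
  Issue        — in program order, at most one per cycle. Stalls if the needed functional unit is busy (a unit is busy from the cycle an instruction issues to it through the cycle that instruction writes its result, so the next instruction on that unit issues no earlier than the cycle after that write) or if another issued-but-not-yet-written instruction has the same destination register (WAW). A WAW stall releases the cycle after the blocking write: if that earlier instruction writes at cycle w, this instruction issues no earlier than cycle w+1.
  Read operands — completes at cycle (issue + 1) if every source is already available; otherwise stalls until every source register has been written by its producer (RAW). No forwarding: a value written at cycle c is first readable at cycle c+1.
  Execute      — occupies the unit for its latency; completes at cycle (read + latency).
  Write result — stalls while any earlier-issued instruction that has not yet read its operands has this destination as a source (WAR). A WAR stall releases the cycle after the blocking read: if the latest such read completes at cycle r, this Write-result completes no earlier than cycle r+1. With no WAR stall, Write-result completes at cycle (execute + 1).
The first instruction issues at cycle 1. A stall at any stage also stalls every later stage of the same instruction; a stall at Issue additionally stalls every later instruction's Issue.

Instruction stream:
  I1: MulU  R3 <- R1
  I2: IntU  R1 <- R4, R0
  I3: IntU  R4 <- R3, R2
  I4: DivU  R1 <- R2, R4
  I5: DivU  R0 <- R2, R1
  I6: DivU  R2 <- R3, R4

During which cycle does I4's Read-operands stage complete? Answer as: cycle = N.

cycle = 10

t=1  I1→MulU
t=2  I1 RO | I2→IntU
t=3  I2 RO
t=4  I2 EX
t=5  I1 EX | I2 WR R1
t=6  I1 WR R3 | I3→IntU
t=7  I3 RO | I4→DivU
t=8  I3 EX
t=9  I3 WR R4
t=10  I4 RO
t=17  I4 EX
t=18  I4 WR R1
t=19  I5→DivU
t=20  I5 RO
t=27  I5 EX
t=28  I5 WR R0
t=29  I6→DivU
t=30  I6 RO
t=37  I6 EX
t=38  I6 WR R2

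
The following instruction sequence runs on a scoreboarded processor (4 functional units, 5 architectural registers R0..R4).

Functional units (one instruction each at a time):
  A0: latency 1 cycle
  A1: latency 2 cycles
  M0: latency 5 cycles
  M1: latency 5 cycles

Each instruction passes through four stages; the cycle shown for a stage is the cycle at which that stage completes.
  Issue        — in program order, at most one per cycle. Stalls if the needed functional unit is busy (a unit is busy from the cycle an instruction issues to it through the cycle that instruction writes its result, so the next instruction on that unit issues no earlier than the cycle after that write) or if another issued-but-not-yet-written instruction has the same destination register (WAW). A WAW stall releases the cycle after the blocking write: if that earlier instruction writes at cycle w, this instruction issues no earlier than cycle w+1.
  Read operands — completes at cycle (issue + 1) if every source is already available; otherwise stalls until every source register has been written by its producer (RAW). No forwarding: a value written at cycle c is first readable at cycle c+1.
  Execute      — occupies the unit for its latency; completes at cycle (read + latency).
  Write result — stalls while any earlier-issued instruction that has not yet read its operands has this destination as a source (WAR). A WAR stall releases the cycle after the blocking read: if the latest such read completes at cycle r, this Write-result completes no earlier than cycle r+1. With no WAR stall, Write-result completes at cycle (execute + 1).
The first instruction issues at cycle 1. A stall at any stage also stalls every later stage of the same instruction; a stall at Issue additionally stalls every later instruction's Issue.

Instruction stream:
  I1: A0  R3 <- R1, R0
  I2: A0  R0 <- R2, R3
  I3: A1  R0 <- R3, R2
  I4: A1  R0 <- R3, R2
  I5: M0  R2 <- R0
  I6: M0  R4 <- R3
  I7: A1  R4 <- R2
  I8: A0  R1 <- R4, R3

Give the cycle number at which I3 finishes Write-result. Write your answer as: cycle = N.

  I1 | 1 | 2 | 3 | 4
  I2 | 5 | 6 | 7 | 8   struct: A0 busy until I1 writes@4
  I3 | 9 | 10 | 12 | 13   WAW R0: wait I2 write@8
  I4 | 14 | 15 | 17 | 18   struct: A1 busy until I3 writes@13
  I5 | 15 | 19 | 24 | 25   RAW R0: wait I4 write@18
  I6 | 26 | 27 | 32 | 33   struct: M0 busy until I5 writes@25
  I7 | 34 | 35 | 37 | 38   WAW R4: wait I6 write@33
  I8 | 35 | 39 | 40 | 41   RAW R4: wait I7 write@38

cycle = 13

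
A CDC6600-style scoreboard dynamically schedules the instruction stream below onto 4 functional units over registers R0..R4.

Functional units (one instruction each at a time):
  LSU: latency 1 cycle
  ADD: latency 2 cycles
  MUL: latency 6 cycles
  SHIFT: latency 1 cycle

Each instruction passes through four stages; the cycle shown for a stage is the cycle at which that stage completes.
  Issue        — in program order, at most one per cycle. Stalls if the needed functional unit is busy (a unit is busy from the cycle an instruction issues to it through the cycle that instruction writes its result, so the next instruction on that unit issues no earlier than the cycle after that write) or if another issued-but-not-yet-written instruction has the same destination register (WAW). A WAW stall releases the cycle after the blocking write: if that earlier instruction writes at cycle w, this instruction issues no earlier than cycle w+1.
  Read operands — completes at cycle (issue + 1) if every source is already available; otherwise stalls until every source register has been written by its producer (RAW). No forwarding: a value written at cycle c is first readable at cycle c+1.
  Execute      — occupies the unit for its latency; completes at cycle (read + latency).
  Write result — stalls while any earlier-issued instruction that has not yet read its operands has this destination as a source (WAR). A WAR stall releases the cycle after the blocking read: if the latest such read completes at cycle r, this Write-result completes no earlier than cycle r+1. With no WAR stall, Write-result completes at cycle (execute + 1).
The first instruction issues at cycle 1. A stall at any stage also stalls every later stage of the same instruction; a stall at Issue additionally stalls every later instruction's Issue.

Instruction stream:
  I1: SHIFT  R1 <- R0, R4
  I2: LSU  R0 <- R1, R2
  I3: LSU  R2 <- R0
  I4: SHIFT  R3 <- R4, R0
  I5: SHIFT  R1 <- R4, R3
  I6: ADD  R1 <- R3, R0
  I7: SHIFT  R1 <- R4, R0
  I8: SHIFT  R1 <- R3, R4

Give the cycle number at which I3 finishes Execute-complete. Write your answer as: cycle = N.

cycle = 10

I1  is:1  ro:2  ex:3  wr:4
I2  is:2  ro:5  ex:6  wr:7  — RAW R1: wait I1 write@4
I3  is:8  ro:9  ex:10  wr:11  — struct: LSU busy until I2 writes@7
I4  is:9  ro:10  ex:11  wr:12
I5  is:13  ro:14  ex:15  wr:16  — struct: SHIFT busy until I4 writes@12
I6  is:17  ro:18  ex:20  wr:21  — WAW R1: wait I5 write@16
I7  is:22  ro:23  ex:24  wr:25  — WAW R1: wait I6 write@21
I8  is:26  ro:27  ex:28  wr:29  — struct: SHIFT busy until I7 writes@25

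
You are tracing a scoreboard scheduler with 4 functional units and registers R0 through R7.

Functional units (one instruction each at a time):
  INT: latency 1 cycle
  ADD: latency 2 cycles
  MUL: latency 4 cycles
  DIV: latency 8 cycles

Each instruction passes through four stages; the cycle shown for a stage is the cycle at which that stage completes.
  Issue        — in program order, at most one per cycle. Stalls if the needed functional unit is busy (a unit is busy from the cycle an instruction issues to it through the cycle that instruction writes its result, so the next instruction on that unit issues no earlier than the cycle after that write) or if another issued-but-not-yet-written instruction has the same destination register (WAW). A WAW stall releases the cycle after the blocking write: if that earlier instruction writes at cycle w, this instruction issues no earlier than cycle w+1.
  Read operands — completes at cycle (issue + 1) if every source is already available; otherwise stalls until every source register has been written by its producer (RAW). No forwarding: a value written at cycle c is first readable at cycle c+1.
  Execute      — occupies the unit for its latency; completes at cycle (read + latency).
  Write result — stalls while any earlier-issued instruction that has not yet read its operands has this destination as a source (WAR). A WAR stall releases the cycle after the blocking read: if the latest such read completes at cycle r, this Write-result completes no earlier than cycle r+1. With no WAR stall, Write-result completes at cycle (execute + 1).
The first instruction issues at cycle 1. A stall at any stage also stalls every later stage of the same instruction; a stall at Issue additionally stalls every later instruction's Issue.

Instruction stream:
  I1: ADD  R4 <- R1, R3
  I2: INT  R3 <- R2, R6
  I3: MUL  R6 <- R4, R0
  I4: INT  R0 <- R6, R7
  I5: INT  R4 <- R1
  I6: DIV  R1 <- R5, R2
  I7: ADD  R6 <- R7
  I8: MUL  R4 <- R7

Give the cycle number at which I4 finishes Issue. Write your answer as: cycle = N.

cycle = 6

[1] I1 issues→ADD
[2] I1 reads, I2 issues→INT
[3] I2 reads, I3 issues→MUL
[4] I1 exec-done, I2 exec-done
[5] I1 writes R4, I2 writes R3
[6] I3 reads, I4 issues→INT
[10] I3 exec-done
[11] I3 writes R6
[12] I4 reads
[13] I4 exec-done
[14] I4 writes R0
[15] I5 issues→INT
[16] I5 reads, I6 issues→DIV
[17] I5 exec-done, I6 reads, I7 issues→ADD
[18] I5 writes R4, I7 reads
[19] I8 issues→MUL
[20] I7 exec-done, I8 reads
[21] I7 writes R6
[24] I8 exec-done
[25] I6 exec-done, I8 writes R4
[26] I6 writes R1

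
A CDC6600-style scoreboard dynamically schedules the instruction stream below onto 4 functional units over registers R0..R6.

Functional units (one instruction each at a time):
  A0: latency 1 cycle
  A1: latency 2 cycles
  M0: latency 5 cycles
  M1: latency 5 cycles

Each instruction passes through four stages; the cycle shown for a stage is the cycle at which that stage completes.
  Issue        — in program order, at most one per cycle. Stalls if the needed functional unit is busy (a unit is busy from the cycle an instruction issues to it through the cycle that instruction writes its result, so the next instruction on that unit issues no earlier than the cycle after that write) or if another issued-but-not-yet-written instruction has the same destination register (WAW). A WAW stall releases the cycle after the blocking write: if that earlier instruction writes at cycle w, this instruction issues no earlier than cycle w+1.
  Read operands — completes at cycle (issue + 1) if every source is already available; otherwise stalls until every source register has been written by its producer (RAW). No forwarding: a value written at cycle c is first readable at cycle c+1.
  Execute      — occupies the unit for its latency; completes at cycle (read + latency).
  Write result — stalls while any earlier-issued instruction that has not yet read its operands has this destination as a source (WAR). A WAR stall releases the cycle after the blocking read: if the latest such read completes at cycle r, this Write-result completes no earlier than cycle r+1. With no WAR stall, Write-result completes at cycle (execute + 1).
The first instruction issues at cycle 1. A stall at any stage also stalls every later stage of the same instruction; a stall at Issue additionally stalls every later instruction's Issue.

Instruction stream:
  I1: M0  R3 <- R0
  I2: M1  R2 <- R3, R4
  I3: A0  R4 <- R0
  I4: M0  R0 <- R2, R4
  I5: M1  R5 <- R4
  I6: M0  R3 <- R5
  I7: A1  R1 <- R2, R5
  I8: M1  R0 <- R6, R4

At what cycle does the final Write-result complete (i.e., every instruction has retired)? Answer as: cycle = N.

cycle = 32

[1] I1 dispatched to M0
[2] I1 operands ready | I2 dispatched to M1
[3] I3 dispatched to A0
[4] I3 operands ready
[5] I3 complete
[7] I1 complete
[8] R3←I1
[9] I2 operands ready | I4 dispatched to M0
[10] R4←I3
[14] I2 complete
[15] R2←I2
[16] I4 operands ready | I5 dispatched to M1
[17] I5 operands ready
[21] I4 complete
[22] R0←I4 | I5 complete
[23] R5←I5 | I6 dispatched to M0
[24] I6 operands ready | I7 dispatched to A1
[25] I7 operands ready | I8 dispatched to M1
[26] I8 operands ready
[27] I7 complete
[28] R1←I7
[29] I6 complete
[30] R3←I6
[31] I8 complete
[32] R0←I8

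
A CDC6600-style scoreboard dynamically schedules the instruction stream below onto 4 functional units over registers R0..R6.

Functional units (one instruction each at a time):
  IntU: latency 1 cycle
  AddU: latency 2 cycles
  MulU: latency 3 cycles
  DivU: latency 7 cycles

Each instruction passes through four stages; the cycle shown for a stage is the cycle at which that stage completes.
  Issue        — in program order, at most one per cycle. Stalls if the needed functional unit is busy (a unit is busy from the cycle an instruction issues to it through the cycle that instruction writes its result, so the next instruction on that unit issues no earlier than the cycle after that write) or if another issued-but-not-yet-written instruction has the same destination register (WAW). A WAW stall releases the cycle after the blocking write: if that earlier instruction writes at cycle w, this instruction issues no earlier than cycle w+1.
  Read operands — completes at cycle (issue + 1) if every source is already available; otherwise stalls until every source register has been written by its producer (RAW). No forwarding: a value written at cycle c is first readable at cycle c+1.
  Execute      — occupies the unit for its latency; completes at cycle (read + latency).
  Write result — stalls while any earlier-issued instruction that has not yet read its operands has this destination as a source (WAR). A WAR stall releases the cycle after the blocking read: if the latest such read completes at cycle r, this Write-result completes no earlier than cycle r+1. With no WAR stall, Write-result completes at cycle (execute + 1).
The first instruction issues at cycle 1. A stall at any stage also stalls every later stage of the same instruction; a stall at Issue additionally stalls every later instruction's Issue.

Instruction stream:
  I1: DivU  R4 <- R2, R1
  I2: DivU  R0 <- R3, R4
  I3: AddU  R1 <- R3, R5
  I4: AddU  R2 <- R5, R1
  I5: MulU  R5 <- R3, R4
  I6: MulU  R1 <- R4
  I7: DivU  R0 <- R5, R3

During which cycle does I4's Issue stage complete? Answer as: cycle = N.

I1  is:1  ro:2  ex:9  wr:10
I2  is:11  ro:12  ex:19  wr:20  — struct: DivU busy until I1 writes@10
I3  is:12  ro:13  ex:15  wr:16
I4  is:17  ro:18  ex:20  wr:21  — struct: AddU busy until I3 writes@16
I5  is:18  ro:19  ex:22  wr:23
I6  is:24  ro:25  ex:28  wr:29  — struct: MulU busy until I5 writes@23
I7  is:25  ro:26  ex:33  wr:34

cycle = 17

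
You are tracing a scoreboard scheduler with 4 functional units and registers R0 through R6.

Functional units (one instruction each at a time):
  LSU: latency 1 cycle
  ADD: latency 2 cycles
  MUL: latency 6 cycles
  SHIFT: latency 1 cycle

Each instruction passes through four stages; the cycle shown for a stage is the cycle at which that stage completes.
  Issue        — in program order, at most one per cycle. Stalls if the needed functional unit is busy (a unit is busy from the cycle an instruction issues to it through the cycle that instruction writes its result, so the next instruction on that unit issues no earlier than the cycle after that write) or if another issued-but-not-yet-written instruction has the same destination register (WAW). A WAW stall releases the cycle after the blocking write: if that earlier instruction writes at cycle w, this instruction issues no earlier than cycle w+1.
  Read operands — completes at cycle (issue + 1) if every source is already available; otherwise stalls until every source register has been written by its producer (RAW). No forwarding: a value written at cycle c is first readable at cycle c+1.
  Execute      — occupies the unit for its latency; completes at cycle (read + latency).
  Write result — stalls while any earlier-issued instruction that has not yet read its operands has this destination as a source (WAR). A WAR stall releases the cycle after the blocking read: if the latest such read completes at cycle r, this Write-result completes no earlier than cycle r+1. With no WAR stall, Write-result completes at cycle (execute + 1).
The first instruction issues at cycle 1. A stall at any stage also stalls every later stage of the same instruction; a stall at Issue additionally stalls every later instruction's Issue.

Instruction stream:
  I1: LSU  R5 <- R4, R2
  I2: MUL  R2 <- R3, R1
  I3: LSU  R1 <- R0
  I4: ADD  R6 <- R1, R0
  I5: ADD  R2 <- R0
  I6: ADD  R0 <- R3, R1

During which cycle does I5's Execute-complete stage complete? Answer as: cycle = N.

cycle 1: I1 issues→LSU
cycle 2: I1 reads; I2 issues→MUL
cycle 3: I1 exec-done; I2 reads
cycle 4: I1 writes R5
cycle 5: I3 issues→LSU
cycle 6: I3 reads; I4 issues→ADD
cycle 7: I3 exec-done
cycle 8: I3 writes R1
cycle 9: I2 exec-done; I4 reads
cycle 10: I2 writes R2
cycle 11: I4 exec-done
cycle 12: I4 writes R6
cycle 13: I5 issues→ADD
cycle 14: I5 reads
cycle 16: I5 exec-done
cycle 17: I5 writes R2
cycle 18: I6 issues→ADD
cycle 19: I6 reads
cycle 21: I6 exec-done
cycle 22: I6 writes R0

cycle = 16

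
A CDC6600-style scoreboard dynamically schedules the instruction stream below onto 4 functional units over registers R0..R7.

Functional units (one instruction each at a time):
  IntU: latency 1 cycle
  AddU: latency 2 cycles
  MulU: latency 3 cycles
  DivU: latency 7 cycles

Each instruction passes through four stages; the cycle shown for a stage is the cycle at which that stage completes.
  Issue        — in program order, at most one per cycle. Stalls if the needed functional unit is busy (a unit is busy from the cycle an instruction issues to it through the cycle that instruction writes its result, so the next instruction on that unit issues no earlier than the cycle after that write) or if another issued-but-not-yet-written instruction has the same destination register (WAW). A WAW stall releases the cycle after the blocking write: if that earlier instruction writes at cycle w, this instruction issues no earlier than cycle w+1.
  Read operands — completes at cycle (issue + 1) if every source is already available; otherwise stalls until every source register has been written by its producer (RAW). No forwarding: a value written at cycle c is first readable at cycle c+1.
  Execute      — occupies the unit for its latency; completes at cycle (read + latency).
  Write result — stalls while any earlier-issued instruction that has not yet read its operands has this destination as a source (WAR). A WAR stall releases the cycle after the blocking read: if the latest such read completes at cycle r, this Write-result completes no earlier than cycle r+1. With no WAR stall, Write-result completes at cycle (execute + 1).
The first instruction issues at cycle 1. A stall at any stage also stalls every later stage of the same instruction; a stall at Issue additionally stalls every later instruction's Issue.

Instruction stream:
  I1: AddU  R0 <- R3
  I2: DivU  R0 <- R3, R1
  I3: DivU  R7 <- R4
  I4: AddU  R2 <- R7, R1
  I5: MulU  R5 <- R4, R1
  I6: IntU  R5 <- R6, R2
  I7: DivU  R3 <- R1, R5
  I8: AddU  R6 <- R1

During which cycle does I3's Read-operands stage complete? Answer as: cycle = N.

cycle = 17

c1: I1→AddU
c2: I1 RO
c4: I1 EX
c5: I1 WR R0
c6: I2→DivU
c7: I2 RO
c14: I2 EX
c15: I2 WR R0
c16: I3→DivU
c17: I3 RO; I4→AddU
c18: I5→MulU
c19: I5 RO
c22: I5 EX
c23: I5 WR R5
c24: I3 EX; I6→IntU
c25: I3 WR R7
c26: I4 RO; I7→DivU
c28: I4 EX
c29: I4 WR R2
c30: I6 RO; I8→AddU
c31: I6 EX; I8 RO
c32: I6 WR R5
c33: I7 RO; I8 EX
c34: I8 WR R6
c40: I7 EX
c41: I7 WR R3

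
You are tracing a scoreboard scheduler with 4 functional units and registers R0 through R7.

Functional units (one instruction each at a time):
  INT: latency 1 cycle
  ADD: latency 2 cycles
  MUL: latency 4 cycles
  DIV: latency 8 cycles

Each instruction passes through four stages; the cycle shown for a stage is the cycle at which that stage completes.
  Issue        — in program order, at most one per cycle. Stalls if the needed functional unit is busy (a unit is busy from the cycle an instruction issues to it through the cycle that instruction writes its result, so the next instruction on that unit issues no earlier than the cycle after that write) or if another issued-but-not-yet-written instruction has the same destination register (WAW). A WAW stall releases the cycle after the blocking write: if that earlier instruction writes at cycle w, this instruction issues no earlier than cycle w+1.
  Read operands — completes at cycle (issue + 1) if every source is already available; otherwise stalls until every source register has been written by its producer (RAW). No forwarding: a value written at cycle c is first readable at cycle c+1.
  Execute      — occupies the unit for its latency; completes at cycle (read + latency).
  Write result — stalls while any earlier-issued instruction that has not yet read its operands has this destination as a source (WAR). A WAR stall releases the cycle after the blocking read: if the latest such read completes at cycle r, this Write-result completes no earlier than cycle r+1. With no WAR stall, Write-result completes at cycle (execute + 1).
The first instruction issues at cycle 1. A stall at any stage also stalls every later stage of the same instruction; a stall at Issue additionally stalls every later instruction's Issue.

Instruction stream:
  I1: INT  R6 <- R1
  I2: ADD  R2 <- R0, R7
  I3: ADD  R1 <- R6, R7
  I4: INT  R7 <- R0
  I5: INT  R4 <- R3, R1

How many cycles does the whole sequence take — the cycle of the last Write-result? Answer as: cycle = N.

c1: I1→INT
c2: I1 RO, I2→ADD
c3: I1 EX, I2 RO
c4: I1 WR R6
c5: I2 EX
c6: I2 WR R2
c7: I3→ADD
c8: I3 RO, I4→INT
c9: I4 RO
c10: I3 EX, I4 EX
c11: I3 WR R1, I4 WR R7
c12: I5→INT
c13: I5 RO
c14: I5 EX
c15: I5 WR R4

cycle = 15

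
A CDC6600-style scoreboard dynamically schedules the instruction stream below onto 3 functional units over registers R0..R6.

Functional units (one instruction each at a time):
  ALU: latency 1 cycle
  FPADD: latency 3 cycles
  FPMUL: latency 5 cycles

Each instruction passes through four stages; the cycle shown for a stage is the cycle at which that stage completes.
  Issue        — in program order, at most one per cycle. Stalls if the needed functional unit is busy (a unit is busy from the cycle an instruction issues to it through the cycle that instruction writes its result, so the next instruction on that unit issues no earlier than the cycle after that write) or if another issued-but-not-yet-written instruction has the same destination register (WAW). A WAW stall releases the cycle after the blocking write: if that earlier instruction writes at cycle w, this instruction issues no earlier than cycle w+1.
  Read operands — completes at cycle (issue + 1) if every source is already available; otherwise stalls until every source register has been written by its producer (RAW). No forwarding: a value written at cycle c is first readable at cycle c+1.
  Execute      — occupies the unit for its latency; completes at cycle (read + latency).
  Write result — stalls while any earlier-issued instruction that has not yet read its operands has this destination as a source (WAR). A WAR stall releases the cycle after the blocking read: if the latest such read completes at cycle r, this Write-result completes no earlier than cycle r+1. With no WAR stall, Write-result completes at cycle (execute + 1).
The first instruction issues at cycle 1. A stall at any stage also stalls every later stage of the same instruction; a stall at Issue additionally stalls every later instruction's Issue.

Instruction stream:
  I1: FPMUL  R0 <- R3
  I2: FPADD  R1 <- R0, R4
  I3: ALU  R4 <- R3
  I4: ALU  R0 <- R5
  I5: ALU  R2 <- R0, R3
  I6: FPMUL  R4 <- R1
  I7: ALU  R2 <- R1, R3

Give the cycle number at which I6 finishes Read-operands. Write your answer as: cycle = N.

cycle = 17

[I1] 1/2/7/8
[I2] 2/9/12/13  (RAW R0: wait I1 write@8)
[I3] 3/4/5/10  (WAR R4: wait I2 read@9)
[I4] 11/12/13/14  (struct: ALU busy until I3 writes@10)
[I5] 15/16/17/18  (struct: ALU busy until I4 writes@14)
[I6] 16/17/22/23
[I7] 19/20/21/22  (struct: ALU busy until I5 writes@18)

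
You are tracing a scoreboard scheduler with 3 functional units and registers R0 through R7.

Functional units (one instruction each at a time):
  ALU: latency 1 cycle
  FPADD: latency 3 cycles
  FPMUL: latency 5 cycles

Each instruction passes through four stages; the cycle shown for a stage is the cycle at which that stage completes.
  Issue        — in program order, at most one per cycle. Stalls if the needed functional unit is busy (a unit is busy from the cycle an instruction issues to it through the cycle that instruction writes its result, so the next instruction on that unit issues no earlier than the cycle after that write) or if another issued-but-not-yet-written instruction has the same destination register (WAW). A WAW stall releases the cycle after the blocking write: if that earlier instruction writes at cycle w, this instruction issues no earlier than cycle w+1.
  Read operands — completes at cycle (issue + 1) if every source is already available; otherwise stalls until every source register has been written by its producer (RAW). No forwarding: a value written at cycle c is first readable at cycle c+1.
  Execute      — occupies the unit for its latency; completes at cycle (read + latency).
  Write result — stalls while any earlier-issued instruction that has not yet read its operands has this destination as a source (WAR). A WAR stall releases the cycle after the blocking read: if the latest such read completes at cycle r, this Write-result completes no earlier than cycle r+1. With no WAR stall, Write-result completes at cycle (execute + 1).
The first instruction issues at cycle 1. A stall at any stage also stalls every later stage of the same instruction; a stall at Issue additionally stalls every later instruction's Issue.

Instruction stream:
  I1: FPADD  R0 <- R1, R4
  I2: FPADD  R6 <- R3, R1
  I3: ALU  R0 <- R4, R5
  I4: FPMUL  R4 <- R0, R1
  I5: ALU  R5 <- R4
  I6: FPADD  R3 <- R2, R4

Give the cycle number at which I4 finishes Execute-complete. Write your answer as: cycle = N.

I1: IS=1 RO=2 EX=5 WR=6
I2: IS=7 RO=8 EX=11 WR=12  [struct: FPADD busy until I1 writes@6]
I3: IS=8 RO=9 EX=10 WR=11
I4: IS=9 RO=12 EX=17 WR=18  [RAW R0: wait I3 write@11]
I5: IS=12 RO=19 EX=20 WR=21  [struct: ALU busy until I3 writes@11; RAW R4: wait I4 write@18]
I6: IS=13 RO=19 EX=22 WR=23  [RAW R4: wait I4 write@18]

cycle = 17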